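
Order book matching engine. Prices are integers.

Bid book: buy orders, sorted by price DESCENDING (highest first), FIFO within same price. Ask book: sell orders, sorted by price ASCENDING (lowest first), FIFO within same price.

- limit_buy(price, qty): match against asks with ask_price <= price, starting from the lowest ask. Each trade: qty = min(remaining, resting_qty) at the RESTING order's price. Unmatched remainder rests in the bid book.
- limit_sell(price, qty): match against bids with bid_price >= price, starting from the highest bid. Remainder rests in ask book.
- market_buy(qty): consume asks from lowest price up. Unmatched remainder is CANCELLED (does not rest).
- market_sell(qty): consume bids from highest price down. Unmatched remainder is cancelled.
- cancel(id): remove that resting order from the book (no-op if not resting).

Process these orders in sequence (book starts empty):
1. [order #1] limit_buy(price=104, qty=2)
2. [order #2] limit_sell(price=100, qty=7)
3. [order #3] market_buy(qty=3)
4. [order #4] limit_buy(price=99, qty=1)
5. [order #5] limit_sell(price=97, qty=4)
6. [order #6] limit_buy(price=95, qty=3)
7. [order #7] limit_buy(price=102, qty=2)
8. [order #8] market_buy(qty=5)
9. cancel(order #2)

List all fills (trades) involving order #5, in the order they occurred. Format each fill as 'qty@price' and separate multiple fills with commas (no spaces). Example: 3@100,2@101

Answer: 1@99,2@97,1@97

Derivation:
After op 1 [order #1] limit_buy(price=104, qty=2): fills=none; bids=[#1:2@104] asks=[-]
After op 2 [order #2] limit_sell(price=100, qty=7): fills=#1x#2:2@104; bids=[-] asks=[#2:5@100]
After op 3 [order #3] market_buy(qty=3): fills=#3x#2:3@100; bids=[-] asks=[#2:2@100]
After op 4 [order #4] limit_buy(price=99, qty=1): fills=none; bids=[#4:1@99] asks=[#2:2@100]
After op 5 [order #5] limit_sell(price=97, qty=4): fills=#4x#5:1@99; bids=[-] asks=[#5:3@97 #2:2@100]
After op 6 [order #6] limit_buy(price=95, qty=3): fills=none; bids=[#6:3@95] asks=[#5:3@97 #2:2@100]
After op 7 [order #7] limit_buy(price=102, qty=2): fills=#7x#5:2@97; bids=[#6:3@95] asks=[#5:1@97 #2:2@100]
After op 8 [order #8] market_buy(qty=5): fills=#8x#5:1@97 #8x#2:2@100; bids=[#6:3@95] asks=[-]
After op 9 cancel(order #2): fills=none; bids=[#6:3@95] asks=[-]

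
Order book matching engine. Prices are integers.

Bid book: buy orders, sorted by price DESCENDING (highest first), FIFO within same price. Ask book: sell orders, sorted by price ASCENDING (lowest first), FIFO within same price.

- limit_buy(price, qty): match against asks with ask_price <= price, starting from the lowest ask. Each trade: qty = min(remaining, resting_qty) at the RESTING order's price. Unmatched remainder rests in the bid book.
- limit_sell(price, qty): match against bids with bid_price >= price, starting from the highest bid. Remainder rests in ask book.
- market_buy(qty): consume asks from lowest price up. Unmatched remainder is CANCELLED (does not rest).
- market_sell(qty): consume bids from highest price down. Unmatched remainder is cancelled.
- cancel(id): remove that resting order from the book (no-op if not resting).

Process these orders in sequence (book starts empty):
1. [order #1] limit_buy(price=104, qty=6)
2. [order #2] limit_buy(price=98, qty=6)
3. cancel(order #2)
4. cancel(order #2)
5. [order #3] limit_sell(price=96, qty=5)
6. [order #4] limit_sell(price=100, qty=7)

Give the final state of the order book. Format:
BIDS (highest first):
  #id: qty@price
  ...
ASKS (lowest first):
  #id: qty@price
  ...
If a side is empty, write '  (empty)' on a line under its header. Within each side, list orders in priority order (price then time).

Answer: BIDS (highest first):
  (empty)
ASKS (lowest first):
  #4: 6@100

Derivation:
After op 1 [order #1] limit_buy(price=104, qty=6): fills=none; bids=[#1:6@104] asks=[-]
After op 2 [order #2] limit_buy(price=98, qty=6): fills=none; bids=[#1:6@104 #2:6@98] asks=[-]
After op 3 cancel(order #2): fills=none; bids=[#1:6@104] asks=[-]
After op 4 cancel(order #2): fills=none; bids=[#1:6@104] asks=[-]
After op 5 [order #3] limit_sell(price=96, qty=5): fills=#1x#3:5@104; bids=[#1:1@104] asks=[-]
After op 6 [order #4] limit_sell(price=100, qty=7): fills=#1x#4:1@104; bids=[-] asks=[#4:6@100]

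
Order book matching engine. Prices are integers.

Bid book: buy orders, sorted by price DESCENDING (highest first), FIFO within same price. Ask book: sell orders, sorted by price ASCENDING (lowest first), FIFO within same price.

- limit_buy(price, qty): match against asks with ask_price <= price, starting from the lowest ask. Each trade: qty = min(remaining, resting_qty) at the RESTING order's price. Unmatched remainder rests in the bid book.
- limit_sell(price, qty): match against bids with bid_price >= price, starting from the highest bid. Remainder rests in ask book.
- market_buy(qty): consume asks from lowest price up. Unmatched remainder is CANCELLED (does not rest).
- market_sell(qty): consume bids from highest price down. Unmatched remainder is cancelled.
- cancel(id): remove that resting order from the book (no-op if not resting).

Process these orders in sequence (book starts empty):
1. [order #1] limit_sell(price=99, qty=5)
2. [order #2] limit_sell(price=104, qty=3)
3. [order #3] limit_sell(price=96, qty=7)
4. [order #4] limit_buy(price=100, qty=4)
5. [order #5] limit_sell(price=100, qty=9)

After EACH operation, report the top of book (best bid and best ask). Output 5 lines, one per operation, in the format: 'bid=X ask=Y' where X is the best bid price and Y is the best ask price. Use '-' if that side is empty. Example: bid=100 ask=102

After op 1 [order #1] limit_sell(price=99, qty=5): fills=none; bids=[-] asks=[#1:5@99]
After op 2 [order #2] limit_sell(price=104, qty=3): fills=none; bids=[-] asks=[#1:5@99 #2:3@104]
After op 3 [order #3] limit_sell(price=96, qty=7): fills=none; bids=[-] asks=[#3:7@96 #1:5@99 #2:3@104]
After op 4 [order #4] limit_buy(price=100, qty=4): fills=#4x#3:4@96; bids=[-] asks=[#3:3@96 #1:5@99 #2:3@104]
After op 5 [order #5] limit_sell(price=100, qty=9): fills=none; bids=[-] asks=[#3:3@96 #1:5@99 #5:9@100 #2:3@104]

Answer: bid=- ask=99
bid=- ask=99
bid=- ask=96
bid=- ask=96
bid=- ask=96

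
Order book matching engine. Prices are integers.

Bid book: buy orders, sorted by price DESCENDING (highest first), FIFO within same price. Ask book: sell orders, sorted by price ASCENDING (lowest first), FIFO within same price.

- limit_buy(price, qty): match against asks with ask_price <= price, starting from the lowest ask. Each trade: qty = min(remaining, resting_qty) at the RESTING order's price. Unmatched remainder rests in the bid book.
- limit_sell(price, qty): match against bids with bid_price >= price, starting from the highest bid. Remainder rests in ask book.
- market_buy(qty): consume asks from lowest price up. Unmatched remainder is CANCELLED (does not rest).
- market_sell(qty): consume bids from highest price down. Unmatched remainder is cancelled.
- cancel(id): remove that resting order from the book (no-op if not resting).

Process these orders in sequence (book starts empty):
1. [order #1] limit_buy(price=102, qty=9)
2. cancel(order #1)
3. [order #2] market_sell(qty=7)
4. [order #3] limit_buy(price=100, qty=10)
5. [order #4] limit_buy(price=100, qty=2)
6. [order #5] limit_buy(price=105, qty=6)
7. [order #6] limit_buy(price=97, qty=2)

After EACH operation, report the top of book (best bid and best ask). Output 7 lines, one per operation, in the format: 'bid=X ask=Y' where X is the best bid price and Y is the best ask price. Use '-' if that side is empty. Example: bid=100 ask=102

Answer: bid=102 ask=-
bid=- ask=-
bid=- ask=-
bid=100 ask=-
bid=100 ask=-
bid=105 ask=-
bid=105 ask=-

Derivation:
After op 1 [order #1] limit_buy(price=102, qty=9): fills=none; bids=[#1:9@102] asks=[-]
After op 2 cancel(order #1): fills=none; bids=[-] asks=[-]
After op 3 [order #2] market_sell(qty=7): fills=none; bids=[-] asks=[-]
After op 4 [order #3] limit_buy(price=100, qty=10): fills=none; bids=[#3:10@100] asks=[-]
After op 5 [order #4] limit_buy(price=100, qty=2): fills=none; bids=[#3:10@100 #4:2@100] asks=[-]
After op 6 [order #5] limit_buy(price=105, qty=6): fills=none; bids=[#5:6@105 #3:10@100 #4:2@100] asks=[-]
After op 7 [order #6] limit_buy(price=97, qty=2): fills=none; bids=[#5:6@105 #3:10@100 #4:2@100 #6:2@97] asks=[-]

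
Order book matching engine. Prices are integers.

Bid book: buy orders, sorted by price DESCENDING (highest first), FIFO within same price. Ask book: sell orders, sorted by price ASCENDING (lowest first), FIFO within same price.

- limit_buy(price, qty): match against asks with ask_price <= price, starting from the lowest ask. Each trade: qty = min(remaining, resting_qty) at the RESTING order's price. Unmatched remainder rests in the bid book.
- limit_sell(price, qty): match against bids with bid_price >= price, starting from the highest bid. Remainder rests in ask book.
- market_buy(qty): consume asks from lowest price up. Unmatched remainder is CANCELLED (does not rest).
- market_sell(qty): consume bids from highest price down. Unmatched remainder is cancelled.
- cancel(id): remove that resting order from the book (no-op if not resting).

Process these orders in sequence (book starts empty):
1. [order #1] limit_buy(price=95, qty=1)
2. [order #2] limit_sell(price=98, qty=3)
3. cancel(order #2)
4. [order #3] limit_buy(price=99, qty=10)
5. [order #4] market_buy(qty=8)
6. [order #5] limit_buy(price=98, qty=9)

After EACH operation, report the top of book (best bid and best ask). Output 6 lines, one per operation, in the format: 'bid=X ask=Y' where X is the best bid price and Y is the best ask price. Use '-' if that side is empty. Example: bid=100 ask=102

After op 1 [order #1] limit_buy(price=95, qty=1): fills=none; bids=[#1:1@95] asks=[-]
After op 2 [order #2] limit_sell(price=98, qty=3): fills=none; bids=[#1:1@95] asks=[#2:3@98]
After op 3 cancel(order #2): fills=none; bids=[#1:1@95] asks=[-]
After op 4 [order #3] limit_buy(price=99, qty=10): fills=none; bids=[#3:10@99 #1:1@95] asks=[-]
After op 5 [order #4] market_buy(qty=8): fills=none; bids=[#3:10@99 #1:1@95] asks=[-]
After op 6 [order #5] limit_buy(price=98, qty=9): fills=none; bids=[#3:10@99 #5:9@98 #1:1@95] asks=[-]

Answer: bid=95 ask=-
bid=95 ask=98
bid=95 ask=-
bid=99 ask=-
bid=99 ask=-
bid=99 ask=-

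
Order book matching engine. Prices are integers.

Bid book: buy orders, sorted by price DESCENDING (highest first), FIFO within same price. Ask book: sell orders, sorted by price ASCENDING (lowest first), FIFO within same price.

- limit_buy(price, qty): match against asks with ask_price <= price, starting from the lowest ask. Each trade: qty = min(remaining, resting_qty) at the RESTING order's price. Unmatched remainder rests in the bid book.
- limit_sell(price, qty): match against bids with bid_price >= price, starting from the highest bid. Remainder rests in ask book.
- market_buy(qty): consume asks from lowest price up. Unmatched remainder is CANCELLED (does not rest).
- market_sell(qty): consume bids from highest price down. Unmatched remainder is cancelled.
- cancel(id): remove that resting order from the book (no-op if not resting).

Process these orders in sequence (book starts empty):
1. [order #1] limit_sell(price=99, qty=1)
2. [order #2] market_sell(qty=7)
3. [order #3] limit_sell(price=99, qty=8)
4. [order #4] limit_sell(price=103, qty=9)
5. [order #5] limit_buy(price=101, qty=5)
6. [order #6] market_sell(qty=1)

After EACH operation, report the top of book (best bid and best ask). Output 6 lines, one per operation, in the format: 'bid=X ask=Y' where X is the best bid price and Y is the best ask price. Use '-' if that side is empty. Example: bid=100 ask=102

Answer: bid=- ask=99
bid=- ask=99
bid=- ask=99
bid=- ask=99
bid=- ask=99
bid=- ask=99

Derivation:
After op 1 [order #1] limit_sell(price=99, qty=1): fills=none; bids=[-] asks=[#1:1@99]
After op 2 [order #2] market_sell(qty=7): fills=none; bids=[-] asks=[#1:1@99]
After op 3 [order #3] limit_sell(price=99, qty=8): fills=none; bids=[-] asks=[#1:1@99 #3:8@99]
After op 4 [order #4] limit_sell(price=103, qty=9): fills=none; bids=[-] asks=[#1:1@99 #3:8@99 #4:9@103]
After op 5 [order #5] limit_buy(price=101, qty=5): fills=#5x#1:1@99 #5x#3:4@99; bids=[-] asks=[#3:4@99 #4:9@103]
After op 6 [order #6] market_sell(qty=1): fills=none; bids=[-] asks=[#3:4@99 #4:9@103]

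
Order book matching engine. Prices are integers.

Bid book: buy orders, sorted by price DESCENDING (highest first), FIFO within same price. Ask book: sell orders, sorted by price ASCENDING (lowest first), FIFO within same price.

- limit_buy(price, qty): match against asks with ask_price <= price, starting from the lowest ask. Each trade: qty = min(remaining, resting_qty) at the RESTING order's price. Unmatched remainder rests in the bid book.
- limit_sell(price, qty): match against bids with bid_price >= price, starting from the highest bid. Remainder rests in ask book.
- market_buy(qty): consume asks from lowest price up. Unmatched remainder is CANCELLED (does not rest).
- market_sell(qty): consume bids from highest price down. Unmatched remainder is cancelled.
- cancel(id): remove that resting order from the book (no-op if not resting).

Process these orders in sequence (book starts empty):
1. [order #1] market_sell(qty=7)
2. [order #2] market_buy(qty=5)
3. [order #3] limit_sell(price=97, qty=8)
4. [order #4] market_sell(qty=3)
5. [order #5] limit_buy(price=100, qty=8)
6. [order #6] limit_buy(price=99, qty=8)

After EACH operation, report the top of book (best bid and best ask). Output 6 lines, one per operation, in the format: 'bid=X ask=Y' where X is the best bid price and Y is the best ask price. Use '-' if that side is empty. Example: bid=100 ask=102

Answer: bid=- ask=-
bid=- ask=-
bid=- ask=97
bid=- ask=97
bid=- ask=-
bid=99 ask=-

Derivation:
After op 1 [order #1] market_sell(qty=7): fills=none; bids=[-] asks=[-]
After op 2 [order #2] market_buy(qty=5): fills=none; bids=[-] asks=[-]
After op 3 [order #3] limit_sell(price=97, qty=8): fills=none; bids=[-] asks=[#3:8@97]
After op 4 [order #4] market_sell(qty=3): fills=none; bids=[-] asks=[#3:8@97]
After op 5 [order #5] limit_buy(price=100, qty=8): fills=#5x#3:8@97; bids=[-] asks=[-]
After op 6 [order #6] limit_buy(price=99, qty=8): fills=none; bids=[#6:8@99] asks=[-]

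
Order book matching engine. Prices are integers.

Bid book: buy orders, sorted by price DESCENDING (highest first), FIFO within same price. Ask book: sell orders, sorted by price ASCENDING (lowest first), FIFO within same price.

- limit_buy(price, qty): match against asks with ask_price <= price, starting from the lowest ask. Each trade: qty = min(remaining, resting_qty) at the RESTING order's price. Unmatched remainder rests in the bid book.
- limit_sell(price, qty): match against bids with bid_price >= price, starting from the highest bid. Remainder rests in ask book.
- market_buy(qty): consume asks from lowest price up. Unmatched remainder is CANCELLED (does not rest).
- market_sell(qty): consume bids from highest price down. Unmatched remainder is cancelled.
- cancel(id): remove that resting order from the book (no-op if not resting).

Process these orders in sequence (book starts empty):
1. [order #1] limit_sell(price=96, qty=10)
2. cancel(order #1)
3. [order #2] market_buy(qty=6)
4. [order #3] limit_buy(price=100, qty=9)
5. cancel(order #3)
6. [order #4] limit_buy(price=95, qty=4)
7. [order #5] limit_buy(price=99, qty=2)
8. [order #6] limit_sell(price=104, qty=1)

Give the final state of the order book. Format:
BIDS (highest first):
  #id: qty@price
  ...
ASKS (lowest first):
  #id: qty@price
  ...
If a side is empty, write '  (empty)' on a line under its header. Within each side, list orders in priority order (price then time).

After op 1 [order #1] limit_sell(price=96, qty=10): fills=none; bids=[-] asks=[#1:10@96]
After op 2 cancel(order #1): fills=none; bids=[-] asks=[-]
After op 3 [order #2] market_buy(qty=6): fills=none; bids=[-] asks=[-]
After op 4 [order #3] limit_buy(price=100, qty=9): fills=none; bids=[#3:9@100] asks=[-]
After op 5 cancel(order #3): fills=none; bids=[-] asks=[-]
After op 6 [order #4] limit_buy(price=95, qty=4): fills=none; bids=[#4:4@95] asks=[-]
After op 7 [order #5] limit_buy(price=99, qty=2): fills=none; bids=[#5:2@99 #4:4@95] asks=[-]
After op 8 [order #6] limit_sell(price=104, qty=1): fills=none; bids=[#5:2@99 #4:4@95] asks=[#6:1@104]

Answer: BIDS (highest first):
  #5: 2@99
  #4: 4@95
ASKS (lowest first):
  #6: 1@104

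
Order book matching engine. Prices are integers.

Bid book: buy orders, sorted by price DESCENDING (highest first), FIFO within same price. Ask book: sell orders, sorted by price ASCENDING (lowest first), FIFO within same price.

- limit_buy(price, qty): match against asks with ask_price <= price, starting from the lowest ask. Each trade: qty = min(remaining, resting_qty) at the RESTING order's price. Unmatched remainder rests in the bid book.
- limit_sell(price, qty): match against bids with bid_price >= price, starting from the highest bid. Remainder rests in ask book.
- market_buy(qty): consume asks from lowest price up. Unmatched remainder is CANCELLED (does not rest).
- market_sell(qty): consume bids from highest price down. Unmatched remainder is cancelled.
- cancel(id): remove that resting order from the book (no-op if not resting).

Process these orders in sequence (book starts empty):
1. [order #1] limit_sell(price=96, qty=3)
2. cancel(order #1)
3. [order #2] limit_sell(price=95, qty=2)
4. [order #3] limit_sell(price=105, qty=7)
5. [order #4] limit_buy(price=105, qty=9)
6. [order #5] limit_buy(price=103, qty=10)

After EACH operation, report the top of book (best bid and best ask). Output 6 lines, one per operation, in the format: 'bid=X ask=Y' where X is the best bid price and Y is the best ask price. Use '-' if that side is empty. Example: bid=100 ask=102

Answer: bid=- ask=96
bid=- ask=-
bid=- ask=95
bid=- ask=95
bid=- ask=-
bid=103 ask=-

Derivation:
After op 1 [order #1] limit_sell(price=96, qty=3): fills=none; bids=[-] asks=[#1:3@96]
After op 2 cancel(order #1): fills=none; bids=[-] asks=[-]
After op 3 [order #2] limit_sell(price=95, qty=2): fills=none; bids=[-] asks=[#2:2@95]
After op 4 [order #3] limit_sell(price=105, qty=7): fills=none; bids=[-] asks=[#2:2@95 #3:7@105]
After op 5 [order #4] limit_buy(price=105, qty=9): fills=#4x#2:2@95 #4x#3:7@105; bids=[-] asks=[-]
After op 6 [order #5] limit_buy(price=103, qty=10): fills=none; bids=[#5:10@103] asks=[-]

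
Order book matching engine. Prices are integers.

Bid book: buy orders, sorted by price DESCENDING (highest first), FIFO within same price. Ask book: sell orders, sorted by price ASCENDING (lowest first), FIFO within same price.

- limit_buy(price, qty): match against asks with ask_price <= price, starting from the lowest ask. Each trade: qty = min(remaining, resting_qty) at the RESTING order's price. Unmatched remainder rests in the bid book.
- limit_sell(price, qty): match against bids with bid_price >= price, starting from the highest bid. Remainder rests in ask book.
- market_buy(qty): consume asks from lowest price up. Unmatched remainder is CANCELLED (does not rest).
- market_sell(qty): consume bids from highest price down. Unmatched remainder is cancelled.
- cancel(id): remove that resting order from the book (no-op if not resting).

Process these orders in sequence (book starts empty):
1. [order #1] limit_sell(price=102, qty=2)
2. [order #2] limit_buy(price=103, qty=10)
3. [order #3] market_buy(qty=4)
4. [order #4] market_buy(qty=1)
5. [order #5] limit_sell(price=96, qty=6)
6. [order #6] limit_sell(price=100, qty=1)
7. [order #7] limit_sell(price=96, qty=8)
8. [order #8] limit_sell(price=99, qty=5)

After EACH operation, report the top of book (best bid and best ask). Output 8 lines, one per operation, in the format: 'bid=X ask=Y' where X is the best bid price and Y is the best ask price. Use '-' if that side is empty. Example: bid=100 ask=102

After op 1 [order #1] limit_sell(price=102, qty=2): fills=none; bids=[-] asks=[#1:2@102]
After op 2 [order #2] limit_buy(price=103, qty=10): fills=#2x#1:2@102; bids=[#2:8@103] asks=[-]
After op 3 [order #3] market_buy(qty=4): fills=none; bids=[#2:8@103] asks=[-]
After op 4 [order #4] market_buy(qty=1): fills=none; bids=[#2:8@103] asks=[-]
After op 5 [order #5] limit_sell(price=96, qty=6): fills=#2x#5:6@103; bids=[#2:2@103] asks=[-]
After op 6 [order #6] limit_sell(price=100, qty=1): fills=#2x#6:1@103; bids=[#2:1@103] asks=[-]
After op 7 [order #7] limit_sell(price=96, qty=8): fills=#2x#7:1@103; bids=[-] asks=[#7:7@96]
After op 8 [order #8] limit_sell(price=99, qty=5): fills=none; bids=[-] asks=[#7:7@96 #8:5@99]

Answer: bid=- ask=102
bid=103 ask=-
bid=103 ask=-
bid=103 ask=-
bid=103 ask=-
bid=103 ask=-
bid=- ask=96
bid=- ask=96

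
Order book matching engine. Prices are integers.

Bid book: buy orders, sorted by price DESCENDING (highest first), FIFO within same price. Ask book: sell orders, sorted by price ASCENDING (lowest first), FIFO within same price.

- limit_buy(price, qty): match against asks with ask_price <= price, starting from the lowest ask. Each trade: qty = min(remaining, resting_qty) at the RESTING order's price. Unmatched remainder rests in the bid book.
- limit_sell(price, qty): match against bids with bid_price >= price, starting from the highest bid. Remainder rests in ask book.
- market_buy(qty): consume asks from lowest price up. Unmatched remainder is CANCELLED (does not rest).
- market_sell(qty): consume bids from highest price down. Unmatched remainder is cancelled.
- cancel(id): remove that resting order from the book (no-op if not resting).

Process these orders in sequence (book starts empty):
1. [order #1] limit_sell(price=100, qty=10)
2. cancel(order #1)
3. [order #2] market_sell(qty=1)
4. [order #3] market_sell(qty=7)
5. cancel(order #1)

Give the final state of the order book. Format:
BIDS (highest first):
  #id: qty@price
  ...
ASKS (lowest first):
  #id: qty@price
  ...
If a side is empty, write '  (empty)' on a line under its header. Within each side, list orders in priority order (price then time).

Answer: BIDS (highest first):
  (empty)
ASKS (lowest first):
  (empty)

Derivation:
After op 1 [order #1] limit_sell(price=100, qty=10): fills=none; bids=[-] asks=[#1:10@100]
After op 2 cancel(order #1): fills=none; bids=[-] asks=[-]
After op 3 [order #2] market_sell(qty=1): fills=none; bids=[-] asks=[-]
After op 4 [order #3] market_sell(qty=7): fills=none; bids=[-] asks=[-]
After op 5 cancel(order #1): fills=none; bids=[-] asks=[-]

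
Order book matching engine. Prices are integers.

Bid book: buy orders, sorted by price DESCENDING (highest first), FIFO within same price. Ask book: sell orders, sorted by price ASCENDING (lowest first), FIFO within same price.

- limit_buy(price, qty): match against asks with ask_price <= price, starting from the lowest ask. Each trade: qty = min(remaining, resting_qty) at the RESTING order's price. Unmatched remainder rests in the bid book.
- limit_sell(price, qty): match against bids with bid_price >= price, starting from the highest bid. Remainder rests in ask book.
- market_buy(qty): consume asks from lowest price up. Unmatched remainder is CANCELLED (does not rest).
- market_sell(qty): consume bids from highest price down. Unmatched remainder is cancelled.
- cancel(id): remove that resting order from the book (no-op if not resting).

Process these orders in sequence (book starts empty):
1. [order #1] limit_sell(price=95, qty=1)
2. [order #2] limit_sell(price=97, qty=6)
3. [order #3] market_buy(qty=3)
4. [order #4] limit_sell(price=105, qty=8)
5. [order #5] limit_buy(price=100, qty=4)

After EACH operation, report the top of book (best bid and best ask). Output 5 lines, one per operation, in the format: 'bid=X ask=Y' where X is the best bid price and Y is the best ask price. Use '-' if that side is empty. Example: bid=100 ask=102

Answer: bid=- ask=95
bid=- ask=95
bid=- ask=97
bid=- ask=97
bid=- ask=105

Derivation:
After op 1 [order #1] limit_sell(price=95, qty=1): fills=none; bids=[-] asks=[#1:1@95]
After op 2 [order #2] limit_sell(price=97, qty=6): fills=none; bids=[-] asks=[#1:1@95 #2:6@97]
After op 3 [order #3] market_buy(qty=3): fills=#3x#1:1@95 #3x#2:2@97; bids=[-] asks=[#2:4@97]
After op 4 [order #4] limit_sell(price=105, qty=8): fills=none; bids=[-] asks=[#2:4@97 #4:8@105]
After op 5 [order #5] limit_buy(price=100, qty=4): fills=#5x#2:4@97; bids=[-] asks=[#4:8@105]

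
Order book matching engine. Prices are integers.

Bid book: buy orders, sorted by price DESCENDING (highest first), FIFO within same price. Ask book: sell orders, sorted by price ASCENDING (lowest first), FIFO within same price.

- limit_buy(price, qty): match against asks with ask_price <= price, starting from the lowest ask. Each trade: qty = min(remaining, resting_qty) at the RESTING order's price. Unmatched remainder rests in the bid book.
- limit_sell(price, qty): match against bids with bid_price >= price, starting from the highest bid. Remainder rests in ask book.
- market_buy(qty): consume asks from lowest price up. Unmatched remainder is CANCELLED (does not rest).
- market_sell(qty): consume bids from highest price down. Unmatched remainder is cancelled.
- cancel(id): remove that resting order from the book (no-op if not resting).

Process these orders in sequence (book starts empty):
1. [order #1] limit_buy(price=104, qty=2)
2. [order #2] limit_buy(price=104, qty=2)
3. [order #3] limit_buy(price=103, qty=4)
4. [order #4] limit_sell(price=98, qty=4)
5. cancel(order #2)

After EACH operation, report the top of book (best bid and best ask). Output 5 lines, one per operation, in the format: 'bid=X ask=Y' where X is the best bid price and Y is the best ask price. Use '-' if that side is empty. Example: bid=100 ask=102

After op 1 [order #1] limit_buy(price=104, qty=2): fills=none; bids=[#1:2@104] asks=[-]
After op 2 [order #2] limit_buy(price=104, qty=2): fills=none; bids=[#1:2@104 #2:2@104] asks=[-]
After op 3 [order #3] limit_buy(price=103, qty=4): fills=none; bids=[#1:2@104 #2:2@104 #3:4@103] asks=[-]
After op 4 [order #4] limit_sell(price=98, qty=4): fills=#1x#4:2@104 #2x#4:2@104; bids=[#3:4@103] asks=[-]
After op 5 cancel(order #2): fills=none; bids=[#3:4@103] asks=[-]

Answer: bid=104 ask=-
bid=104 ask=-
bid=104 ask=-
bid=103 ask=-
bid=103 ask=-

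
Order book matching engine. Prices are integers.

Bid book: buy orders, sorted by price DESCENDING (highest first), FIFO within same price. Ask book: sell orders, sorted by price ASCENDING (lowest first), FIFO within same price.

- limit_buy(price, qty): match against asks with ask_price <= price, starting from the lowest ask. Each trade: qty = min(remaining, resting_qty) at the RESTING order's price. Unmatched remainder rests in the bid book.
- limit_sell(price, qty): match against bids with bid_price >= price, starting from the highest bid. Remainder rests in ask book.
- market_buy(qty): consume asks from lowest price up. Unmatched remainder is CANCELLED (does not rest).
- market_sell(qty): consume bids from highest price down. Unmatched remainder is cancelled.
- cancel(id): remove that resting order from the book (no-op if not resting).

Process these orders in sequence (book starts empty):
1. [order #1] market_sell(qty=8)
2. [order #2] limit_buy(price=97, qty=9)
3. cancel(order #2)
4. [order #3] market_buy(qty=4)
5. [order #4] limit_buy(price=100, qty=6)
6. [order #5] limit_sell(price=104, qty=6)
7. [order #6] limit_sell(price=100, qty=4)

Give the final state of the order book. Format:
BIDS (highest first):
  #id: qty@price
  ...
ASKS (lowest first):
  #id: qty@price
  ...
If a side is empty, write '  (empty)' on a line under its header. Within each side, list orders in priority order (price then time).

Answer: BIDS (highest first):
  #4: 2@100
ASKS (lowest first):
  #5: 6@104

Derivation:
After op 1 [order #1] market_sell(qty=8): fills=none; bids=[-] asks=[-]
After op 2 [order #2] limit_buy(price=97, qty=9): fills=none; bids=[#2:9@97] asks=[-]
After op 3 cancel(order #2): fills=none; bids=[-] asks=[-]
After op 4 [order #3] market_buy(qty=4): fills=none; bids=[-] asks=[-]
After op 5 [order #4] limit_buy(price=100, qty=6): fills=none; bids=[#4:6@100] asks=[-]
After op 6 [order #5] limit_sell(price=104, qty=6): fills=none; bids=[#4:6@100] asks=[#5:6@104]
After op 7 [order #6] limit_sell(price=100, qty=4): fills=#4x#6:4@100; bids=[#4:2@100] asks=[#5:6@104]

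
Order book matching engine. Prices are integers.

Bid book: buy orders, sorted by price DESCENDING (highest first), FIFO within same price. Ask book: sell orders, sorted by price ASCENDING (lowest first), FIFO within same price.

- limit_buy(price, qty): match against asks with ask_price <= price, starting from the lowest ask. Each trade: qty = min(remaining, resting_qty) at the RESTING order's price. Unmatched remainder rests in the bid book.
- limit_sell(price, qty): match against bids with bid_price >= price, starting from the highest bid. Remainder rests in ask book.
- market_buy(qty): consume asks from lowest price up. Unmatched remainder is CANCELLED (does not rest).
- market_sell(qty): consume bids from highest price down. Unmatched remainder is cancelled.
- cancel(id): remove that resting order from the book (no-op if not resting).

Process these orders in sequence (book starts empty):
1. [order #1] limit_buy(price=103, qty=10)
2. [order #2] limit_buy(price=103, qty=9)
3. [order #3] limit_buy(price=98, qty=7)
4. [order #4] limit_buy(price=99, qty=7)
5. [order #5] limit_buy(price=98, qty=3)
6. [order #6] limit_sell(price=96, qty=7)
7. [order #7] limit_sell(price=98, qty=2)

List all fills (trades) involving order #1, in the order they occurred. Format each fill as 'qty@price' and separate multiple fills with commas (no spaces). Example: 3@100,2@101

After op 1 [order #1] limit_buy(price=103, qty=10): fills=none; bids=[#1:10@103] asks=[-]
After op 2 [order #2] limit_buy(price=103, qty=9): fills=none; bids=[#1:10@103 #2:9@103] asks=[-]
After op 3 [order #3] limit_buy(price=98, qty=7): fills=none; bids=[#1:10@103 #2:9@103 #3:7@98] asks=[-]
After op 4 [order #4] limit_buy(price=99, qty=7): fills=none; bids=[#1:10@103 #2:9@103 #4:7@99 #3:7@98] asks=[-]
After op 5 [order #5] limit_buy(price=98, qty=3): fills=none; bids=[#1:10@103 #2:9@103 #4:7@99 #3:7@98 #5:3@98] asks=[-]
After op 6 [order #6] limit_sell(price=96, qty=7): fills=#1x#6:7@103; bids=[#1:3@103 #2:9@103 #4:7@99 #3:7@98 #5:3@98] asks=[-]
After op 7 [order #7] limit_sell(price=98, qty=2): fills=#1x#7:2@103; bids=[#1:1@103 #2:9@103 #4:7@99 #3:7@98 #5:3@98] asks=[-]

Answer: 7@103,2@103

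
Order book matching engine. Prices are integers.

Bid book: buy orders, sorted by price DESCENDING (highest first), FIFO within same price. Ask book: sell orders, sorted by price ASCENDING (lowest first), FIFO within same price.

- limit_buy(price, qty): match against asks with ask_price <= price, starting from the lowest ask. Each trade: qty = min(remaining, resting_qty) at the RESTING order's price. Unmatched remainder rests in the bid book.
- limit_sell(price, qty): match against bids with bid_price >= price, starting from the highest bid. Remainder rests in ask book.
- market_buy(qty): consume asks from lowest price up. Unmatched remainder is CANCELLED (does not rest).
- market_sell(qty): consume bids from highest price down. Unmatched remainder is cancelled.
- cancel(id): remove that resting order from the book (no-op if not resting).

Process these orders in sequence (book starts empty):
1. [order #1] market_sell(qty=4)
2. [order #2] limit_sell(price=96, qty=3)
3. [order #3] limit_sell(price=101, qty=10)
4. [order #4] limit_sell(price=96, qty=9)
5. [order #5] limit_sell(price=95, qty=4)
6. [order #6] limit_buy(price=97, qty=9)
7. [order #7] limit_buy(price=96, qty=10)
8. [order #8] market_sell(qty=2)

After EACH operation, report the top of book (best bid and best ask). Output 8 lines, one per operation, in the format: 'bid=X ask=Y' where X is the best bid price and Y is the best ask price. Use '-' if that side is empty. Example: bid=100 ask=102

After op 1 [order #1] market_sell(qty=4): fills=none; bids=[-] asks=[-]
After op 2 [order #2] limit_sell(price=96, qty=3): fills=none; bids=[-] asks=[#2:3@96]
After op 3 [order #3] limit_sell(price=101, qty=10): fills=none; bids=[-] asks=[#2:3@96 #3:10@101]
After op 4 [order #4] limit_sell(price=96, qty=9): fills=none; bids=[-] asks=[#2:3@96 #4:9@96 #3:10@101]
After op 5 [order #5] limit_sell(price=95, qty=4): fills=none; bids=[-] asks=[#5:4@95 #2:3@96 #4:9@96 #3:10@101]
After op 6 [order #6] limit_buy(price=97, qty=9): fills=#6x#5:4@95 #6x#2:3@96 #6x#4:2@96; bids=[-] asks=[#4:7@96 #3:10@101]
After op 7 [order #7] limit_buy(price=96, qty=10): fills=#7x#4:7@96; bids=[#7:3@96] asks=[#3:10@101]
After op 8 [order #8] market_sell(qty=2): fills=#7x#8:2@96; bids=[#7:1@96] asks=[#3:10@101]

Answer: bid=- ask=-
bid=- ask=96
bid=- ask=96
bid=- ask=96
bid=- ask=95
bid=- ask=96
bid=96 ask=101
bid=96 ask=101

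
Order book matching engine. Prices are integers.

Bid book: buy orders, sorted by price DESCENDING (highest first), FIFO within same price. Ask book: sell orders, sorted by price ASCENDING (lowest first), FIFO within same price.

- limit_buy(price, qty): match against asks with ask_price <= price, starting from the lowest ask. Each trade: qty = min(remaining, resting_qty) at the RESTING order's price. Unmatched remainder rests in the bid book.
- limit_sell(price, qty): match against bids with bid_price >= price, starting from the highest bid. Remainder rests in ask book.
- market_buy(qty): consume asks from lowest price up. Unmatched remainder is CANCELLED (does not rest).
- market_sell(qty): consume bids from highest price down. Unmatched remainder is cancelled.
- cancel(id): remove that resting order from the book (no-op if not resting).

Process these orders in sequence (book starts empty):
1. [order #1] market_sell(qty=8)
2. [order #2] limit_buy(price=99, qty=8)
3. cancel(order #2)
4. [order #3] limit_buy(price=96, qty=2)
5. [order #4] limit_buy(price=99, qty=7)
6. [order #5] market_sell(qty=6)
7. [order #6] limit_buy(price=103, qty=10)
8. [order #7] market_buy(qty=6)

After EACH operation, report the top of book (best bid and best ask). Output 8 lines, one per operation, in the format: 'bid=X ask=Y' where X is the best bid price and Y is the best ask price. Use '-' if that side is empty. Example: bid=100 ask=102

Answer: bid=- ask=-
bid=99 ask=-
bid=- ask=-
bid=96 ask=-
bid=99 ask=-
bid=99 ask=-
bid=103 ask=-
bid=103 ask=-

Derivation:
After op 1 [order #1] market_sell(qty=8): fills=none; bids=[-] asks=[-]
After op 2 [order #2] limit_buy(price=99, qty=8): fills=none; bids=[#2:8@99] asks=[-]
After op 3 cancel(order #2): fills=none; bids=[-] asks=[-]
After op 4 [order #3] limit_buy(price=96, qty=2): fills=none; bids=[#3:2@96] asks=[-]
After op 5 [order #4] limit_buy(price=99, qty=7): fills=none; bids=[#4:7@99 #3:2@96] asks=[-]
After op 6 [order #5] market_sell(qty=6): fills=#4x#5:6@99; bids=[#4:1@99 #3:2@96] asks=[-]
After op 7 [order #6] limit_buy(price=103, qty=10): fills=none; bids=[#6:10@103 #4:1@99 #3:2@96] asks=[-]
After op 8 [order #7] market_buy(qty=6): fills=none; bids=[#6:10@103 #4:1@99 #3:2@96] asks=[-]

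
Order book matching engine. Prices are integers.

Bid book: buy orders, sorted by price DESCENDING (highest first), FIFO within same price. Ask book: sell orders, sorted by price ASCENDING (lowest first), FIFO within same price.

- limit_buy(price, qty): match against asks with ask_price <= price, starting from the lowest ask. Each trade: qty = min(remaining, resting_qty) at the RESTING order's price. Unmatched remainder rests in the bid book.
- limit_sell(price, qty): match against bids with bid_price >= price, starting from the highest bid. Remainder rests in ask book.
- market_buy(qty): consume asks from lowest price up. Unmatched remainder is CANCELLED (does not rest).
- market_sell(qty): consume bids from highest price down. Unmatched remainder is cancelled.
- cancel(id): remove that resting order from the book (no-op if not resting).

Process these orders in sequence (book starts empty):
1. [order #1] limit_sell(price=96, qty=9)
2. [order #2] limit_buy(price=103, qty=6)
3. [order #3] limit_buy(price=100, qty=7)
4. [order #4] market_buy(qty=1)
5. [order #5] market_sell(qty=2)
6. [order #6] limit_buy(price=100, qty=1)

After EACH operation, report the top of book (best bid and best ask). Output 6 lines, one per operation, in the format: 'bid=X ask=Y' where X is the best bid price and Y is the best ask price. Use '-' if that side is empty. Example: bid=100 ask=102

After op 1 [order #1] limit_sell(price=96, qty=9): fills=none; bids=[-] asks=[#1:9@96]
After op 2 [order #2] limit_buy(price=103, qty=6): fills=#2x#1:6@96; bids=[-] asks=[#1:3@96]
After op 3 [order #3] limit_buy(price=100, qty=7): fills=#3x#1:3@96; bids=[#3:4@100] asks=[-]
After op 4 [order #4] market_buy(qty=1): fills=none; bids=[#3:4@100] asks=[-]
After op 5 [order #5] market_sell(qty=2): fills=#3x#5:2@100; bids=[#3:2@100] asks=[-]
After op 6 [order #6] limit_buy(price=100, qty=1): fills=none; bids=[#3:2@100 #6:1@100] asks=[-]

Answer: bid=- ask=96
bid=- ask=96
bid=100 ask=-
bid=100 ask=-
bid=100 ask=-
bid=100 ask=-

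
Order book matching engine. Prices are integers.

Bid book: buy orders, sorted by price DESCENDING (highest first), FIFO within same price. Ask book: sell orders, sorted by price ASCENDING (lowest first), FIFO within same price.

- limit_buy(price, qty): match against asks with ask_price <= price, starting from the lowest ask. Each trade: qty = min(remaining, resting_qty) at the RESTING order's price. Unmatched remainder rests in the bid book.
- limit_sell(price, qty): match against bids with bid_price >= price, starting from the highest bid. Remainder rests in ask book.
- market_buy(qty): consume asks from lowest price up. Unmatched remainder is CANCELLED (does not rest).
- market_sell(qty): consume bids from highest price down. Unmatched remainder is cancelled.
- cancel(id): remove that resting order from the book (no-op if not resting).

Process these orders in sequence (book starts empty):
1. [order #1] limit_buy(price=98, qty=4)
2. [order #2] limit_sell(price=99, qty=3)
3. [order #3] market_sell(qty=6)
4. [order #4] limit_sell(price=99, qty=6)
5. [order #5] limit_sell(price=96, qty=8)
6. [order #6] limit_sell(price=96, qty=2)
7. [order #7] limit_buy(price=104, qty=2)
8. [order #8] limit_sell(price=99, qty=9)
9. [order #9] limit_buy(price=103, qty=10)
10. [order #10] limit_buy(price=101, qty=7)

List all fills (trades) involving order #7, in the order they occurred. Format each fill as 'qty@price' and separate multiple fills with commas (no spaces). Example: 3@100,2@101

Answer: 2@96

Derivation:
After op 1 [order #1] limit_buy(price=98, qty=4): fills=none; bids=[#1:4@98] asks=[-]
After op 2 [order #2] limit_sell(price=99, qty=3): fills=none; bids=[#1:4@98] asks=[#2:3@99]
After op 3 [order #3] market_sell(qty=6): fills=#1x#3:4@98; bids=[-] asks=[#2:3@99]
After op 4 [order #4] limit_sell(price=99, qty=6): fills=none; bids=[-] asks=[#2:3@99 #4:6@99]
After op 5 [order #5] limit_sell(price=96, qty=8): fills=none; bids=[-] asks=[#5:8@96 #2:3@99 #4:6@99]
After op 6 [order #6] limit_sell(price=96, qty=2): fills=none; bids=[-] asks=[#5:8@96 #6:2@96 #2:3@99 #4:6@99]
After op 7 [order #7] limit_buy(price=104, qty=2): fills=#7x#5:2@96; bids=[-] asks=[#5:6@96 #6:2@96 #2:3@99 #4:6@99]
After op 8 [order #8] limit_sell(price=99, qty=9): fills=none; bids=[-] asks=[#5:6@96 #6:2@96 #2:3@99 #4:6@99 #8:9@99]
After op 9 [order #9] limit_buy(price=103, qty=10): fills=#9x#5:6@96 #9x#6:2@96 #9x#2:2@99; bids=[-] asks=[#2:1@99 #4:6@99 #8:9@99]
After op 10 [order #10] limit_buy(price=101, qty=7): fills=#10x#2:1@99 #10x#4:6@99; bids=[-] asks=[#8:9@99]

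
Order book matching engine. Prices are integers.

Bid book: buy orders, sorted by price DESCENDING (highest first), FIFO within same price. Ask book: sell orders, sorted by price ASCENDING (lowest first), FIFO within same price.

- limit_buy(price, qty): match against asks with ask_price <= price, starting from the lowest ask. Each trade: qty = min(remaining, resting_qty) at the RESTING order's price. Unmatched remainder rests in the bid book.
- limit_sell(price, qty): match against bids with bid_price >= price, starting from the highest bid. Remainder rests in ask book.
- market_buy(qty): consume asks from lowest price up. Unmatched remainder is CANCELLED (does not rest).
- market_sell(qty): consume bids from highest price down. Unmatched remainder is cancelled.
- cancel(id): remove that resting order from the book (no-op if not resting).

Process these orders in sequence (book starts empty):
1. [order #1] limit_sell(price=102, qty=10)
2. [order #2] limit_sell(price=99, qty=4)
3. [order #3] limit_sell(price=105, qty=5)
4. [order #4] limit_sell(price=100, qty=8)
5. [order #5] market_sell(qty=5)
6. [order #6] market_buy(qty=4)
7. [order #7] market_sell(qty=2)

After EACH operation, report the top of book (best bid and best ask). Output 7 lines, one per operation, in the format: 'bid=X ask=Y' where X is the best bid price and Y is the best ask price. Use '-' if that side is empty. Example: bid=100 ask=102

After op 1 [order #1] limit_sell(price=102, qty=10): fills=none; bids=[-] asks=[#1:10@102]
After op 2 [order #2] limit_sell(price=99, qty=4): fills=none; bids=[-] asks=[#2:4@99 #1:10@102]
After op 3 [order #3] limit_sell(price=105, qty=5): fills=none; bids=[-] asks=[#2:4@99 #1:10@102 #3:5@105]
After op 4 [order #4] limit_sell(price=100, qty=8): fills=none; bids=[-] asks=[#2:4@99 #4:8@100 #1:10@102 #3:5@105]
After op 5 [order #5] market_sell(qty=5): fills=none; bids=[-] asks=[#2:4@99 #4:8@100 #1:10@102 #3:5@105]
After op 6 [order #6] market_buy(qty=4): fills=#6x#2:4@99; bids=[-] asks=[#4:8@100 #1:10@102 #3:5@105]
After op 7 [order #7] market_sell(qty=2): fills=none; bids=[-] asks=[#4:8@100 #1:10@102 #3:5@105]

Answer: bid=- ask=102
bid=- ask=99
bid=- ask=99
bid=- ask=99
bid=- ask=99
bid=- ask=100
bid=- ask=100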